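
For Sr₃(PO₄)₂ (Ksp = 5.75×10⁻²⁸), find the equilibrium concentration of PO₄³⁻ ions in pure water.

Sr₃(PO₄)₂(s) ⇌ 3 Sr²⁺(aq) + 2 PO₄³⁻(aq)
Let s be the molar solubility. Then [Sr²⁺] = 3s and [PO₄³⁻] = 2s.
Ksp = [Sr²⁺]^3[PO₄³⁻]^2 = (3s)^3 · (2s)^2 = 108s^5 = 5.75×10⁻²⁸
s = 1.40×10⁻⁶ mol/L
[PO₄³⁻] = 2s = 2.79×10⁻⁶ mol/L

2.79×10⁻⁶ M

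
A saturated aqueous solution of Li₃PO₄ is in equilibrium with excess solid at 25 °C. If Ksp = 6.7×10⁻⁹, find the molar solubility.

Li₃PO₄(s) ⇌ 3 Li⁺(aq) + PO₄³⁻(aq)
With molar solubility s: [Li⁺] = 3s, [PO₄³⁻] = s.
Ksp = [Li⁺]^3[PO₄³⁻] = (3s)^3 · s = 27s^4
27s^4 = 6.7×10⁻⁹  ⇒  s^4 = 2.5×10⁻¹⁰
s = (2.5×10⁻¹⁰)^(1/4) = 4.0×10⁻³ M

4.0×10⁻³ M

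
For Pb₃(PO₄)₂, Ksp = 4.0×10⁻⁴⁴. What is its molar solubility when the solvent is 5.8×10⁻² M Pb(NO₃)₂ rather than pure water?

7.2×10⁻²¹ M

Pb₃(PO₄)₂(s) ⇌ 3 Pb²⁺(aq) + 2 PO₄³⁻(aq)
Pb²⁺ is already present at 5.8×10⁻² M. If s mol/L of Pb₃(PO₄)₂ dissolves, [PO₄³⁻] = 2s while [Pb²⁺] ≈ 5.8×10⁻² M.
Ksp = [Pb²⁺]^3[PO₄³⁻]^2 = (5.8×10⁻²)^3(2s)^2
(2s)^2 = 4.0×10⁻⁴⁴ / (5.8×10⁻²)^3 = 2.1×10⁻⁴⁰
s = 7.2×10⁻²¹ M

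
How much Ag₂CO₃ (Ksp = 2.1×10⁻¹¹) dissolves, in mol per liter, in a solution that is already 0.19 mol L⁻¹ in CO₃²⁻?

5.3×10⁻⁶ M

Ag₂CO₃(s) ⇌ 2 Ag⁺(aq) + CO₃²⁻(aq)
With CO₃²⁻ already at 0.19 mol L⁻¹ and s small, take [CO₃²⁻] ≈ 0.19 mol L⁻¹ and [Ag⁺] = 2s.
Ksp = [Ag⁺]^2[CO₃²⁻] = (2s)^2(0.19)
(2s)^2 = 2.1×10⁻¹¹ / (0.19) = 1.1×10⁻¹⁰
s = 5.3×10⁻⁶ mol L⁻¹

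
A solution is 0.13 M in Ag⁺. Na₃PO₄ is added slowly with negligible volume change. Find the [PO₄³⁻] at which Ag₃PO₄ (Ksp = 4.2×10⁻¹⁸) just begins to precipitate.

Precipitation of each salt begins when its ion product equals Ksp.
Ag₃PO₄(s) ⇌ 3 Ag⁺(aq) + PO₄³⁻(aq)
Ksp = [Ag⁺]^3[PO₄³⁻] = [PO₄³⁻](0.13)^3
[PO₄³⁻] = 4.2×10⁻¹⁸ / (0.13)^3 = 1.9×10⁻¹⁵
[PO₄³⁻] = 1.9×10⁻¹⁵ M

1.9×10⁻¹⁵ M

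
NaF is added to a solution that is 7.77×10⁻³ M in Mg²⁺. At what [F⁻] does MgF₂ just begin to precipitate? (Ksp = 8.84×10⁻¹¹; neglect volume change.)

The threshold for precipitation is Q = Ksp.
MgF₂(s) ⇌ Mg²⁺(aq) + 2 F⁻(aq)
Ksp = [Mg²⁺][F⁻]^2 = [F⁻]^2(7.77×10⁻³)
[F⁻]^2 = 8.84×10⁻¹¹ / (7.77×10⁻³) = 1.14×10⁻⁸
[F⁻] = 1.07×10⁻⁴ M

1.07×10⁻⁴ M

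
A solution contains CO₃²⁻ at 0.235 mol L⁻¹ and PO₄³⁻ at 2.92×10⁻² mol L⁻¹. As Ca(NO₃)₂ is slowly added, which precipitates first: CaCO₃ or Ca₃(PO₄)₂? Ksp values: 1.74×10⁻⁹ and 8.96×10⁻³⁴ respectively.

Ca₃(PO₄)₂

Precipitation of each salt begins when its ion product equals Ksp.
For CaCO₃: [Ca²⁺] = (Ksp/[CO₃²⁻]) = 7.40×10⁻⁹ mol L⁻¹
For Ca₃(PO₄)₂: [Ca²⁺] = (Ksp/[PO₄³⁻]^2)^(1/3) = 1.02×10⁻¹⁰ mol L⁻¹
Ca₃(PO₄)₂ requires the lower [Ca²⁺], so it precipitates first.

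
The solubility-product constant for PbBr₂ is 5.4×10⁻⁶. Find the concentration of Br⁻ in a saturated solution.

2.2×10⁻² M

PbBr₂(s) ⇌ Pb²⁺(aq) + 2 Br⁻(aq)
Let s be the molar solubility. Then [Pb²⁺] = s and [Br⁻] = 2s.
Ksp = [Pb²⁺][Br⁻]^2 = s · (2s)^2 = 4s^3 = 5.4×10⁻⁶
s = 1.1×10⁻² mol L⁻¹
[Br⁻] = 2s = 2.2×10⁻² mol L⁻¹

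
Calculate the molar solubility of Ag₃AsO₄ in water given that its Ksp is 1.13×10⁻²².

1.43×10⁻⁶ M

Ag₃AsO₄(s) ⇌ 3 Ag⁺(aq) + AsO₄³⁻(aq)
For each mole of Ag₃AsO₄ that dissolves per liter, [Ag⁺] = 3s and [AsO₄³⁻] = s; let s denote this solubility.
Ksp = [Ag⁺]^3[AsO₄³⁻] = (3s)^3 · s = 27s^4
27s^4 = 1.13×10⁻²²  ⇒  s^4 = 4.19×10⁻²⁴
s = (4.19×10⁻²⁴)^(1/4) = 1.43×10⁻⁶ mol/L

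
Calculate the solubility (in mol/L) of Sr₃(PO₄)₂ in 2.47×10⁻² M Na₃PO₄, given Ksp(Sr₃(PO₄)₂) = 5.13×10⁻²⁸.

3.15×10⁻⁹ M

Sr₃(PO₄)₂(s) ⇌ 3 Sr²⁺(aq) + 2 PO₄³⁻(aq)
Let s be the solubility of Sr₃(PO₄)₂ here. The common ion gives [PO₄³⁻] ≈ 2.47×10⁻² M, and [Sr²⁺] = 3s.
Ksp = [Sr²⁺]^3[PO₄³⁻]^2 = (3s)^3(2.47×10⁻²)^2
(3s)^3 = 5.13×10⁻²⁸ / (2.47×10⁻²)^2 = 8.41×10⁻²⁵
s = 3.15×10⁻⁹ M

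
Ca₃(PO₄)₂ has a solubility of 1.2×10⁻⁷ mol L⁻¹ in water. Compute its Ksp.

Ca₃(PO₄)₂(s) ⇌ 3 Ca²⁺(aq) + 2 PO₄³⁻(aq)
Call the molar solubility s, so that [Ca²⁺] = 3s and [PO₄³⁻] = 2s.
Ksp = [Ca²⁺]^3[PO₄³⁻]^2 = (3s)^3 · (2s)^2 = 108s^5
Ksp = 108 × (1.2×10⁻⁷)^5 = 2.7×10⁻³³

Ksp = 2.7×10⁻³³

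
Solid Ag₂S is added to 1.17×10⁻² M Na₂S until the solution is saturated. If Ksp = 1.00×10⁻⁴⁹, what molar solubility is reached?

Ag₂S(s) ⇌ 2 Ag⁺(aq) + S²⁻(aq)
The solution already contains S²⁻ at 1.17×10⁻² M. Let s be the molar solubility of Ag₂S.
[S²⁻] ≈ 1.17×10⁻² M (common ion dominates); [Ag⁺] = 2s.
Ksp = [Ag⁺]^2[S²⁻] = (2s)^2(1.17×10⁻²)
(2s)^2 = 1.00×10⁻⁴⁹ / (1.17×10⁻²) = 8.55×10⁻⁴⁸
s = 1.46×10⁻²⁴ M

1.46×10⁻²⁴ M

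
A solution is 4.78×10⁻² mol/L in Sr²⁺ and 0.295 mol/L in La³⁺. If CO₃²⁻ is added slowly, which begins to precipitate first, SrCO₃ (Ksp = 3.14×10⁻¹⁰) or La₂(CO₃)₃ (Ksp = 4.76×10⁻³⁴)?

Precipitation begins when Q = Ksp.
For SrCO₃: [CO₃²⁻] = (Ksp/[Sr²⁺]) = 6.57×10⁻⁹ mol/L
For La₂(CO₃)₃: [CO₃²⁻] = (Ksp/[La³⁺]^2)^(1/3) = 1.76×10⁻¹¹ mol/L
Since La₂(CO₃)₃ needs less CO₃²⁻ to reach saturation, it precipitates first.

La₂(CO₃)₃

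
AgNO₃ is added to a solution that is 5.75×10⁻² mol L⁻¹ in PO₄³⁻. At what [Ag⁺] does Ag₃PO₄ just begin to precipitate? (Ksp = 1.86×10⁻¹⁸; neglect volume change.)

3.19×10⁻⁶ M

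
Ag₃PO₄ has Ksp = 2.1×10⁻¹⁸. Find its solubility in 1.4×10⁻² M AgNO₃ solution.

Ag₃PO₄(s) ⇌ 3 Ag⁺(aq) + PO₄³⁻(aq)
Ag⁺ is already present at 1.4×10⁻² M. If s mol/L of Ag₃PO₄ dissolves, [PO₄³⁻] = s while [Ag⁺] ≈ 1.4×10⁻² M.
Ksp = [Ag⁺]^3[PO₄³⁻] = (1.4×10⁻²)^3s
s = 2.1×10⁻¹⁸ / (1.4×10⁻²)^3 = 7.7×10⁻¹³
s = 7.7×10⁻¹³ M

7.7×10⁻¹³ M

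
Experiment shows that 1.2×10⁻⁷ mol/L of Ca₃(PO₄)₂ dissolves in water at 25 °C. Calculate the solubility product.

Ksp = 2.7×10⁻³³

Ca₃(PO₄)₂(s) ⇌ 3 Ca²⁺(aq) + 2 PO₄³⁻(aq)
Let s be the molar solubility. Then [Ca²⁺] = 3s and [PO₄³⁻] = 2s.
Ksp = [Ca²⁺]^3[PO₄³⁻]^2 = (3s)^3 · (2s)^2 = 108s^5
Ksp = 108 × (1.2×10⁻⁷)^5 = 2.7×10⁻³³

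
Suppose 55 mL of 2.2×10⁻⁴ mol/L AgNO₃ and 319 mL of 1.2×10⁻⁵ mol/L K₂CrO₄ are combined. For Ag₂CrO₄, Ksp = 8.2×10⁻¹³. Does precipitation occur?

The combined volume is 374 mL.
[Ag⁺] = (2.2×10⁻⁴)(55)/374 = 3.2×10⁻⁵ mol/L
[CrO₄²⁻] = (1.2×10⁻⁵)(319)/374 = 1.0×10⁻⁵ mol/L
Q = [Ag⁺]^2[CrO₄²⁻] = 1.1×10⁻¹⁴
Q = 1.1×10⁻¹⁴ < Ksp = 8.2×10⁻¹³, so the solution is unsaturated and no precipitate forms.

No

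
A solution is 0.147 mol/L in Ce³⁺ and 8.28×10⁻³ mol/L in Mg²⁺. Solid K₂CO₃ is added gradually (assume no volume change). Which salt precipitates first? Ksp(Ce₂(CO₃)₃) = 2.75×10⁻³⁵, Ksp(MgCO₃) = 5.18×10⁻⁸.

Ce₂(CO₃)₃

The threshold for precipitation is Q = Ksp.
For Ce₂(CO₃)₃: [CO₃²⁻] = (Ksp/[Ce³⁺]^2)^(1/3) = 1.08×10⁻¹¹ mol/L
For MgCO₃: [CO₃²⁻] = (Ksp/[Mg²⁺]) = 6.26×10⁻⁶ mol/L
Since Ce₂(CO₃)₃ needs less CO₃²⁻ to reach saturation, it precipitates first.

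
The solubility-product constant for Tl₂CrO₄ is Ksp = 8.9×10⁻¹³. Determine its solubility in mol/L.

6.1×10⁻⁵ M

Tl₂CrO₄(s) ⇌ 2 Tl⁺(aq) + CrO₄²⁻(aq)
For each mole of Tl₂CrO₄ that dissolves per liter, [Tl⁺] = 2s and [CrO₄²⁻] = s; let s denote this solubility.
Ksp = [Tl⁺]^2[CrO₄²⁻] = (2s)^2 · s = 4s^3
4s^3 = 8.9×10⁻¹³  ⇒  s^3 = 2.2×10⁻¹³
s = 6.1×10⁻⁵ mol/L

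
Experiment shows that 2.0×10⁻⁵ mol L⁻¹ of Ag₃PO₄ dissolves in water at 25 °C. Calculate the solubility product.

Ag₃PO₄(s) ⇌ 3 Ag⁺(aq) + PO₄³⁻(aq)
For each mole of Ag₃PO₄ that dissolves per liter, [Ag⁺] = 3s and [PO₄³⁻] = s; let s denote this solubility.
Ksp = [Ag⁺]^3[PO₄³⁻] = (3s)^3 · s = 27s^4
Ksp = 27 × (2.0×10⁻⁵)^4 = 4.3×10⁻¹⁸

Ksp = 4.3×10⁻¹⁸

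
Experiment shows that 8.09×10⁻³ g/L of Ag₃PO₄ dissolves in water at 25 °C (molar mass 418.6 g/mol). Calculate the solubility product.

Ksp = 3.77×10⁻¹⁸

Convert to molarity: s = 8.09×10⁻³ / 418.6 = 1.9326×10⁻⁵ mol/L
Ag₃PO₄(s) ⇌ 3 Ag⁺(aq) + PO₄³⁻(aq)
For each mole of Ag₃PO₄ that dissolves per liter, [Ag⁺] = 3s and [PO₄³⁻] = s; let s denote this solubility.
Ksp = [Ag⁺]^3[PO₄³⁻] = (3s)^3 · s = 27s^4
Ksp = 27 × (1.9326×10⁻⁵)^4 = 3.77×10⁻¹⁸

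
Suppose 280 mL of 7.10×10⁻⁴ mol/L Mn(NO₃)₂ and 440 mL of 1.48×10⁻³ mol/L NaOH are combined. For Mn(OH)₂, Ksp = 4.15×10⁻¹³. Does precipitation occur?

Yes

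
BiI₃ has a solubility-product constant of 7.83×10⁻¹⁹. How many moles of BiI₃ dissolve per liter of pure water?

BiI₃(s) ⇌ Bi³⁺(aq) + 3 I⁻(aq)
Call the molar solubility s, so that [Bi³⁺] = s and [I⁻] = 3s.
Ksp = [Bi³⁺][I⁻]^3 = s · (3s)^3 = 27s^4
27s^4 = 7.83×10⁻¹⁹  ⇒  s^4 = 2.90×10⁻²⁰
s = 1.30×10⁻⁵ mol/L

1.30×10⁻⁵ M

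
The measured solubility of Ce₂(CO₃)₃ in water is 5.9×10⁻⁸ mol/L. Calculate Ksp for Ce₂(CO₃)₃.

Ce₂(CO₃)₃(s) ⇌ 2 Ce³⁺(aq) + 3 CO₃²⁻(aq)
If s mol/L of Ce₂(CO₃)₃ dissolves, [Ce³⁺] = 2s and [CO₃²⁻] = 3s.
Ksp = [Ce³⁺]^2[CO₃²⁻]^3 = (2s)^2 · (3s)^3 = 108s^5
Ksp = 108 × (5.9×10⁻⁸)^5 = 7.7×10⁻³⁵

Ksp = 7.7×10⁻³⁵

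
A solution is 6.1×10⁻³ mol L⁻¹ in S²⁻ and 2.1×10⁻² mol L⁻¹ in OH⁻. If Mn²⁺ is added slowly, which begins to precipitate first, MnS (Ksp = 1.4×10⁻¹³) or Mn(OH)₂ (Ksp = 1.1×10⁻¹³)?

MnS

A salt starts to precipitate once the ion product Q reaches its Ksp.
For MnS: [Mn²⁺] = (Ksp/[S²⁻]) = 2.3×10⁻¹¹ mol L⁻¹
For Mn(OH)₂: [Mn²⁺] = (Ksp/[OH⁻]^2) = 2.5×10⁻¹⁰ mol L⁻¹
The smaller threshold [Mn²⁺] is reached first, so MnS precipitates first.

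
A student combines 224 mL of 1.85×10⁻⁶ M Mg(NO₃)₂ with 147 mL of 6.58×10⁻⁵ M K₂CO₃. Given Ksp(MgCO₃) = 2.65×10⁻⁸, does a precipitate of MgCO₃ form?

The combined volume is 371 mL.
[Mg²⁺] = (1.85×10⁻⁶)(224)/371 = 1.12×10⁻⁶ M
[CO₃²⁻] = (6.58×10⁻⁵)(147)/371 = 2.61×10⁻⁵ M
Q = [Mg²⁺][CO₃²⁻] = 2.91×10⁻¹¹
Q < Ksp (2.91×10⁻¹¹ vs 2.65×10⁻⁸); the solution remains unsaturated and no precipitate forms.

No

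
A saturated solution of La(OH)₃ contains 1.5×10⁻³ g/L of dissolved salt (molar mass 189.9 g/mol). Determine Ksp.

s = (1.5×10⁻³ g L⁻¹)/(189.9 g mol⁻¹) = 7.899×10⁻⁶ M
La(OH)₃(s) ⇌ La³⁺(aq) + 3 OH⁻(aq)
With molar solubility s: [La³⁺] = s, [OH⁻] = 3s.
Ksp = [La³⁺][OH⁻]^3 = s · (3s)^3 = 27s^4
Ksp = 27 × (7.899×10⁻⁶)^4 = 1.1×10⁻¹⁹

Ksp = 1.1×10⁻¹⁹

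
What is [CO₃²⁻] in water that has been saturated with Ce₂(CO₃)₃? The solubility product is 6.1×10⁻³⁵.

Ce₂(CO₃)₃(s) ⇌ 2 Ce³⁺(aq) + 3 CO₃²⁻(aq)
Call the molar solubility s, so that [Ce³⁺] = 2s and [CO₃²⁻] = 3s.
Ksp = [Ce³⁺]^2[CO₃²⁻]^3 = (2s)^2 · (3s)^3 = 108s^5 = 6.1×10⁻³⁵
s = 5.6×10⁻⁸ mol L⁻¹
[CO₃²⁻] = 3s = 1.7×10⁻⁷ mol L⁻¹

1.7×10⁻⁷ M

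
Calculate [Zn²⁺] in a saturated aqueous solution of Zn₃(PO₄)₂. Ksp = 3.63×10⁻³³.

3.82×10⁻⁷ M

Zn₃(PO₄)₂(s) ⇌ 3 Zn²⁺(aq) + 2 PO₄³⁻(aq)
If s mol/L of Zn₃(PO₄)₂ dissolves, [Zn²⁺] = 3s and [PO₄³⁻] = 2s.
Ksp = [Zn²⁺]^3[PO₄³⁻]^2 = (3s)^3 · (2s)^2 = 108s^5 = 3.63×10⁻³³
s = 1.27×10⁻⁷ mol L⁻¹
[Zn²⁺] = 3s = 3.82×10⁻⁷ mol L⁻¹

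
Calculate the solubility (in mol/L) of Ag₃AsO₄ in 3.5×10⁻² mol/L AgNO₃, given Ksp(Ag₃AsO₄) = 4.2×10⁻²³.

Ag₃AsO₄(s) ⇌ 3 Ag⁺(aq) + AsO₄³⁻(aq)
Let s be the solubility of Ag₃AsO₄ here. The common ion gives [Ag⁺] ≈ 3.5×10⁻² mol/L, and [AsO₄³⁻] = s.
Ksp = [Ag⁺]^3[AsO₄³⁻] = (3.5×10⁻²)^3s
s = 4.2×10⁻²³ / (3.5×10⁻²)^3 = 9.8×10⁻¹⁹
s = 9.8×10⁻¹⁹ mol/L

9.8×10⁻¹⁹ M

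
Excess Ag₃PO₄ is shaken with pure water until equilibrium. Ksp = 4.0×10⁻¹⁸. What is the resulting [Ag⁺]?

5.9×10⁻⁵ M

Ag₃PO₄(s) ⇌ 3 Ag⁺(aq) + PO₄³⁻(aq)
If s mol/L of Ag₃PO₄ dissolves, [Ag⁺] = 3s and [PO₄³⁻] = s.
Ksp = [Ag⁺]^3[PO₄³⁻] = (3s)^3 · s = 27s^4 = 4.0×10⁻¹⁸
s = 2.0×10⁻⁵ M
[Ag⁺] = 3s = 5.9×10⁻⁵ M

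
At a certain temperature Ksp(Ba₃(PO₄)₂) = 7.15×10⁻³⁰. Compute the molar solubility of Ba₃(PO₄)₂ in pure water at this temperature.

Ba₃(PO₄)₂(s) ⇌ 3 Ba²⁺(aq) + 2 PO₄³⁻(aq)
With molar solubility s: [Ba²⁺] = 3s, [PO₄³⁻] = 2s.
Ksp = [Ba²⁺]^3[PO₄³⁻]^2 = (3s)^3 · (2s)^2 = 108s^5
108s^5 = 7.15×10⁻³⁰  ⇒  s^5 = 6.62×10⁻³²
s = 5.81×10⁻⁷ mol/L

5.81×10⁻⁷ M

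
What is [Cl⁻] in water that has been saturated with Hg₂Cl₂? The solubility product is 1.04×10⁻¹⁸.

Hg₂Cl₂(s) ⇌ Hg₂²⁺(aq) + 2 Cl⁻(aq)
Call the molar solubility s, so that [Hg₂²⁺] = s and [Cl⁻] = 2s.
Ksp = [Hg₂²⁺][Cl⁻]^2 = s · (2s)^2 = 4s^3 = 1.04×10⁻¹⁸
s = 6.38×10⁻⁷ M
[Cl⁻] = 2s = 1.28×10⁻⁶ M

1.28×10⁻⁶ M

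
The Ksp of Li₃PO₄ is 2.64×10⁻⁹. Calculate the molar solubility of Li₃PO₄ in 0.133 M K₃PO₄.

9.03×10⁻⁴ M

Li₃PO₄(s) ⇌ 3 Li⁺(aq) + PO₄³⁻(aq)
The solution already contains PO₄³⁻ at 0.133 M. Let s be the molar solubility of Li₃PO₄.
[PO₄³⁻] ≈ 0.133 M (common ion dominates); [Li⁺] = 3s.
Ksp = [Li⁺]^3[PO₄³⁻] = (3s)^3(0.133)
(3s)^3 = 2.64×10⁻⁹ / (0.133) = 1.98×10⁻⁸
s = 9.03×10⁻⁴ M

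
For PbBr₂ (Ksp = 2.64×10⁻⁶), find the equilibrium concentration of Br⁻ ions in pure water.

PbBr₂(s) ⇌ Pb²⁺(aq) + 2 Br⁻(aq)
Let s be the molar solubility. Then [Pb²⁺] = s and [Br⁻] = 2s.
Ksp = [Pb²⁺][Br⁻]^2 = s · (2s)^2 = 4s^3 = 2.64×10⁻⁶
s = 8.71×10⁻³ mol L⁻¹
[Br⁻] = 2s = 1.74×10⁻² mol L⁻¹

1.74×10⁻² M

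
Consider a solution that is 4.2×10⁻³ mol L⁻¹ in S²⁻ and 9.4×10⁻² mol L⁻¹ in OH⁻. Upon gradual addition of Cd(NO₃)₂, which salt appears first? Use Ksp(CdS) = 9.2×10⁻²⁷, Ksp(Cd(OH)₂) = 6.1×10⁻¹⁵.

Precipitation begins when Q = Ksp.
For CdS: [Cd²⁺] = (Ksp/[S²⁻]) = 2.2×10⁻²⁴ mol L⁻¹
For Cd(OH)₂: [Cd²⁺] = (Ksp/[OH⁻]^2) = 6.9×10⁻¹³ mol L⁻¹
Since CdS needs less Cd²⁺ to reach saturation, it precipitates first.

CdS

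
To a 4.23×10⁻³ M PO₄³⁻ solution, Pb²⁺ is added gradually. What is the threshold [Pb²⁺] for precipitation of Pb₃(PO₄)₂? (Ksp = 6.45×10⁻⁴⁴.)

1.53×10⁻¹³ M

A salt starts to precipitate once the ion product Q reaches its Ksp.
Pb₃(PO₄)₂(s) ⇌ 3 Pb²⁺(aq) + 2 PO₄³⁻(aq)
Ksp = [Pb²⁺]^3[PO₄³⁻]^2 = [Pb²⁺]^3(4.23×10⁻³)^2
[Pb²⁺]^3 = 6.45×10⁻⁴⁴ / (4.23×10⁻³)^2 = 3.60×10⁻³⁹
[Pb²⁺] = 1.53×10⁻¹³ M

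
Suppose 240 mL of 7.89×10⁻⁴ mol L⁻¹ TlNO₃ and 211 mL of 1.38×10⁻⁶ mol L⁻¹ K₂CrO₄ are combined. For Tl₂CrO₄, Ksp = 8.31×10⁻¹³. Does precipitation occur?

No

After mixing, V = 240 mL + 211 mL = 451 mL.
[Tl⁺] = (7.89×10⁻⁴)(240)/451 = 4.20×10⁻⁴ mol L⁻¹
[CrO₄²⁻] = (1.38×10⁻⁶)(211)/451 = 6.46×10⁻⁷ mol L⁻¹
Q = [Tl⁺]^2[CrO₄²⁻] = 1.14×10⁻¹³
Q = 1.14×10⁻¹³ < Ksp = 8.31×10⁻¹³, so the solution is unsaturated and no precipitate forms.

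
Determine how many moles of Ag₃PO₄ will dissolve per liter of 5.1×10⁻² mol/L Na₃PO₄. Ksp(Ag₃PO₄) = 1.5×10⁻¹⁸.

Ag₃PO₄(s) ⇌ 3 Ag⁺(aq) + PO₄³⁻(aq)
Let s be the solubility of Ag₃PO₄ here. The common ion gives [PO₄³⁻] ≈ 5.1×10⁻² mol/L, and [Ag⁺] = 3s.
Ksp = [Ag⁺]^3[PO₄³⁻] = (3s)^3(5.1×10⁻²)
(3s)^3 = 1.5×10⁻¹⁸ / (5.1×10⁻²) = 2.9×10⁻¹⁷
s = 1.0×10⁻⁶ mol/L

1.0×10⁻⁶ M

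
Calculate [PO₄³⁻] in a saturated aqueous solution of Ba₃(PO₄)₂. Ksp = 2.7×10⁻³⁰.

9.6×10⁻⁷ M

Ba₃(PO₄)₂(s) ⇌ 3 Ba²⁺(aq) + 2 PO₄³⁻(aq)
Let s be the molar solubility. Then [Ba²⁺] = 3s and [PO₄³⁻] = 2s.
Ksp = [Ba²⁺]^3[PO₄³⁻]^2 = (3s)^3 · (2s)^2 = 108s^5 = 2.7×10⁻³⁰
s = 4.8×10⁻⁷ M
[PO₄³⁻] = 2s = 9.6×10⁻⁷ M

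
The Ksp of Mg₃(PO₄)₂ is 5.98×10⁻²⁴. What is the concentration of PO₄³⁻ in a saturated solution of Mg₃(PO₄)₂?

1.78×10⁻⁵ M

Mg₃(PO₄)₂(s) ⇌ 3 Mg²⁺(aq) + 2 PO₄³⁻(aq)
For each mole of Mg₃(PO₄)₂ that dissolves per liter, [Mg²⁺] = 3s and [PO₄³⁻] = 2s; let s denote this solubility.
Ksp = [Mg²⁺]^3[PO₄³⁻]^2 = (3s)^3 · (2s)^2 = 108s^5 = 5.98×10⁻²⁴
s = 8.88×10⁻⁶ M
[PO₄³⁻] = 2s = 1.78×10⁻⁵ M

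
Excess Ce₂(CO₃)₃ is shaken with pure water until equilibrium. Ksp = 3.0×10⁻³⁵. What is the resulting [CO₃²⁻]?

1.5×10⁻⁷ M

Ce₂(CO₃)₃(s) ⇌ 2 Ce³⁺(aq) + 3 CO₃²⁻(aq)
For each mole of Ce₂(CO₃)₃ that dissolves per liter, [Ce³⁺] = 2s and [CO₃²⁻] = 3s; let s denote this solubility.
Ksp = [Ce³⁺]^2[CO₃²⁻]^3 = (2s)^2 · (3s)^3 = 108s^5 = 3.0×10⁻³⁵
s = 4.9×10⁻⁸ M
[CO₃²⁻] = 3s = 1.5×10⁻⁷ M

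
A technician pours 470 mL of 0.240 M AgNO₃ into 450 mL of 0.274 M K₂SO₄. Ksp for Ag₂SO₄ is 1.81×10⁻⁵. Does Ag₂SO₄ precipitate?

Yes

The combined volume is 920 mL.
[Ag⁺] = (0.240)(470)/920 = 0.123 M
[SO₄²⁻] = (0.274)(450)/920 = 0.134 M
Q = [Ag⁺]^2[SO₄²⁻] = 2.01×10⁻³
Since Q (2.01×10⁻³) exceeds Ksp (1.81×10⁻⁵), Ag₂SO₄ will precipitate.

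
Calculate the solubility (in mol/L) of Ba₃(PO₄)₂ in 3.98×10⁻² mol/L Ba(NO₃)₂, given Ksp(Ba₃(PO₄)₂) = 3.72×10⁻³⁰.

1.21×10⁻¹³ M

Ba₃(PO₄)₂(s) ⇌ 3 Ba²⁺(aq) + 2 PO₄³⁻(aq)
Let s be the solubility of Ba₃(PO₄)₂ here. The common ion gives [Ba²⁺] ≈ 3.98×10⁻² mol/L, and [PO₄³⁻] = 2s.
Ksp = [Ba²⁺]^3[PO₄³⁻]^2 = (3.98×10⁻²)^3(2s)^2
(2s)^2 = 3.72×10⁻³⁰ / (3.98×10⁻²)^3 = 5.90×10⁻²⁶
s = 1.21×10⁻¹³ mol/L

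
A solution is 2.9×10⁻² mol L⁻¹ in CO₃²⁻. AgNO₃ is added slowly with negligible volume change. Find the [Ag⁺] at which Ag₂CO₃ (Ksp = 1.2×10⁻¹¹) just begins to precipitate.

A salt starts to precipitate once the ion product Q reaches its Ksp.
Ag₂CO₃(s) ⇌ 2 Ag⁺(aq) + CO₃²⁻(aq)
Ksp = [Ag⁺]^2[CO₃²⁻] = [Ag⁺]^2(2.9×10⁻²)
[Ag⁺]^2 = 1.2×10⁻¹¹ / (2.9×10⁻²) = 4.1×10⁻¹⁰
[Ag⁺] = 2.0×10⁻⁵ mol L⁻¹

2.0×10⁻⁵ M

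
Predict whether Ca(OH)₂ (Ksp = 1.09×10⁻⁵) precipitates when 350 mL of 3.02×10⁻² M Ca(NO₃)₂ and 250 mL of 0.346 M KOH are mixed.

Total volume after mixing = 350 + 250 = 600 mL.
[Ca²⁺] = (3.02×10⁻²)(350)/600 = 1.76×10⁻² M
[OH⁻] = (0.346)(250)/600 = 0.144 M
Q = [Ca²⁺][OH⁻]^2 = 3.66×10⁻⁴
Since Q (3.66×10⁻⁴) exceeds Ksp (1.09×10⁻⁵), Ca(OH)₂ will precipitate.

Yes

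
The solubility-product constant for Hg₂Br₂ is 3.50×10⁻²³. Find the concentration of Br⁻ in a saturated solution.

Hg₂Br₂(s) ⇌ Hg₂²⁺(aq) + 2 Br⁻(aq)
Call the molar solubility s, so that [Hg₂²⁺] = s and [Br⁻] = 2s.
Ksp = [Hg₂²⁺][Br⁻]^2 = s · (2s)^2 = 4s^3 = 3.50×10⁻²³
s = 2.06×10⁻⁸ M
[Br⁻] = 2s = 4.12×10⁻⁸ M

4.12×10⁻⁸ M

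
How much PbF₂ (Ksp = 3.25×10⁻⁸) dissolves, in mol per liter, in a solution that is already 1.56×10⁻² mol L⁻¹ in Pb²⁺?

7.22×10⁻⁴ M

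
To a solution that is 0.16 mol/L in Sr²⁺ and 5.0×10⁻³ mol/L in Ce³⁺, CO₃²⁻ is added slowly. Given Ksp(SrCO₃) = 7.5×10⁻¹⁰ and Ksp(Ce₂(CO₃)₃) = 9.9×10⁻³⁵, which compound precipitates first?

Ce₂(CO₃)₃

The threshold for precipitation is Q = Ksp.
For SrCO₃: [CO₃²⁻] = (Ksp/[Sr²⁺]) = 4.7×10⁻⁹ mol/L
For Ce₂(CO₃)₃: [CO₃²⁻] = (Ksp/[Ce³⁺]^2)^(1/3) = 1.6×10⁻¹⁰ mol/L
Ce₂(CO₃)₃ requires the lower [CO₃²⁻], so it precipitates first.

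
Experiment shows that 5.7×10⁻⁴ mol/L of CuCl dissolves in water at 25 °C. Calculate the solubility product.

Ksp = 3.2×10⁻⁷

CuCl(s) ⇌ Cu⁺(aq) + Cl⁻(aq)
If s mol/L of CuCl dissolves, [Cu⁺] = s and [Cl⁻] = s.
Ksp = [Cu⁺][Cl⁻] = s · s = s^2
Ksp = (5.7×10⁻⁴)^2 = 3.2×10⁻⁷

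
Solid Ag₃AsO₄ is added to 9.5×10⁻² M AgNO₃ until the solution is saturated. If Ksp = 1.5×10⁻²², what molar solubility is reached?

Ag₃AsO₄(s) ⇌ 3 Ag⁺(aq) + AsO₄³⁻(aq)
Ag⁺ is already present at 9.5×10⁻² M. If s mol/L of Ag₃AsO₄ dissolves, [AsO₄³⁻] = s while [Ag⁺] ≈ 9.5×10⁻² M.
Ksp = [Ag⁺]^3[AsO₄³⁻] = (9.5×10⁻²)^3s
s = 1.5×10⁻²² / (9.5×10⁻²)^3 = 1.7×10⁻¹⁹
s = 1.7×10⁻¹⁹ M

1.7×10⁻¹⁹ M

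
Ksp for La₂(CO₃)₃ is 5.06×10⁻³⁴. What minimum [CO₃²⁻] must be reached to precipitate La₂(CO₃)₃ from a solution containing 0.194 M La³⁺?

2.38×10⁻¹¹ M

Each salt precipitates once Q = Ksp for that salt.
La₂(CO₃)₃(s) ⇌ 2 La³⁺(aq) + 3 CO₃²⁻(aq)
Ksp = [La³⁺]^2[CO₃²⁻]^3 = [CO₃²⁻]^3(0.194)^2
[CO₃²⁻]^3 = 5.06×10⁻³⁴ / (0.194)^2 = 1.34×10⁻³²
[CO₃²⁻] = 2.38×10⁻¹¹ M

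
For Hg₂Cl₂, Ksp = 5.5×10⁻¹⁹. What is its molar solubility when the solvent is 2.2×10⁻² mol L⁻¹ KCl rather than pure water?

1.1×10⁻¹⁵ M

Hg₂Cl₂(s) ⇌ Hg₂²⁺(aq) + 2 Cl⁻(aq)
Cl⁻ is already present at 2.2×10⁻² mol L⁻¹. If s mol/L of Hg₂Cl₂ dissolves, [Hg₂²⁺] = s while [Cl⁻] ≈ 2.2×10⁻² mol L⁻¹.
Ksp = [Hg₂²⁺][Cl⁻]^2 = s(2.2×10⁻²)^2
s = 5.5×10⁻¹⁹ / (2.2×10⁻²)^2 = 1.1×10⁻¹⁵
s = 1.1×10⁻¹⁵ mol L⁻¹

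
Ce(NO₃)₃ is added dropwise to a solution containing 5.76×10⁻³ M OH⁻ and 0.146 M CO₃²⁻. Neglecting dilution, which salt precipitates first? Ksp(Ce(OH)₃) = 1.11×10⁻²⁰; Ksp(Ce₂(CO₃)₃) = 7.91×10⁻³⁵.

A salt starts to precipitate once the ion product Q reaches its Ksp.
For Ce(OH)₃: [Ce³⁺] = (Ksp/[OH⁻]^3) = 5.81×10⁻¹⁴ M
For Ce₂(CO₃)₃: [Ce³⁺] = (Ksp/[CO₃²⁻]^3)^(1/2) = 1.59×10⁻¹⁶ M
The smaller threshold [Ce³⁺] is reached first, so Ce₂(CO₃)₃ precipitates first.

Ce₂(CO₃)₃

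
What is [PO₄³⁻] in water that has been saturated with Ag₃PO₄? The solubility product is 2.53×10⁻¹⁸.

Ag₃PO₄(s) ⇌ 3 Ag⁺(aq) + PO₄³⁻(aq)
Call the molar solubility s, so that [Ag⁺] = 3s and [PO₄³⁻] = s.
Ksp = [Ag⁺]^3[PO₄³⁻] = (3s)^3 · s = 27s^4 = 2.53×10⁻¹⁸
s = 1.75×10⁻⁵ mol L⁻¹
[PO₄³⁻] = s = 1.75×10⁻⁵ mol L⁻¹

1.75×10⁻⁵ M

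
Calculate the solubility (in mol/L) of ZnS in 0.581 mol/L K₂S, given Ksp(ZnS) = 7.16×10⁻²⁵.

ZnS(s) ⇌ Zn²⁺(aq) + S²⁻(aq)
The solution already contains S²⁻ at 0.581 mol/L. Let s be the molar solubility of ZnS.
[S²⁻] ≈ 0.581 mol/L (common ion dominates); [Zn²⁺] = s.
Ksp = [Zn²⁺][S²⁻] = s(0.581)
s = 7.16×10⁻²⁵ / (0.581) = 1.23×10⁻²⁴
s = 1.23×10⁻²⁴ mol/L

1.23×10⁻²⁴ M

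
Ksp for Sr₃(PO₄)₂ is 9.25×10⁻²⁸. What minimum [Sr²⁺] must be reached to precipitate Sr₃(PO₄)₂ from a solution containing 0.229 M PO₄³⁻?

2.60×10⁻⁹ M

Precipitation of each salt begins when its ion product equals Ksp.
Sr₃(PO₄)₂(s) ⇌ 3 Sr²⁺(aq) + 2 PO₄³⁻(aq)
Ksp = [Sr²⁺]^3[PO₄³⁻]^2 = [Sr²⁺]^3(0.229)^2
[Sr²⁺]^3 = 9.25×10⁻²⁸ / (0.229)^2 = 1.76×10⁻²⁶
[Sr²⁺] = 2.60×10⁻⁹ M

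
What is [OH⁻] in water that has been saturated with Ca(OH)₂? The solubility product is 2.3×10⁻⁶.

1.7×10⁻² M

Ca(OH)₂(s) ⇌ Ca²⁺(aq) + 2 OH⁻(aq)
Call the molar solubility s, so that [Ca²⁺] = s and [OH⁻] = 2s.
Ksp = [Ca²⁺][OH⁻]^2 = s · (2s)^2 = 4s^3 = 2.3×10⁻⁶
s = 8.3×10⁻³ M
[OH⁻] = 2s = 1.7×10⁻² M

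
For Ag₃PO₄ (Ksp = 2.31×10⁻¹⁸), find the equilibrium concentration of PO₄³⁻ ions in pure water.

1.71×10⁻⁵ M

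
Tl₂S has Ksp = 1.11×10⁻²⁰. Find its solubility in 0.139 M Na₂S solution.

1.41×10⁻¹⁰ M

Tl₂S(s) ⇌ 2 Tl⁺(aq) + S²⁻(aq)
With S²⁻ already at 0.139 M and s small, take [S²⁻] ≈ 0.139 M and [Tl⁺] = 2s.
Ksp = [Tl⁺]^2[S²⁻] = (2s)^2(0.139)
(2s)^2 = 1.11×10⁻²⁰ / (0.139) = 7.99×10⁻²⁰
s = 1.41×10⁻¹⁰ M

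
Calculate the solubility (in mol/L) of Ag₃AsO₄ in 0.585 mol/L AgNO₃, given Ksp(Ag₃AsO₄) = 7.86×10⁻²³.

Ag₃AsO₄(s) ⇌ 3 Ag⁺(aq) + AsO₄³⁻(aq)
Let s be the solubility of Ag₃AsO₄ here. The common ion gives [Ag⁺] ≈ 0.585 mol/L, and [AsO₄³⁻] = s.
Ksp = [Ag⁺]^3[AsO₄³⁻] = (0.585)^3s
s = 7.86×10⁻²³ / (0.585)^3 = 3.93×10⁻²²
s = 3.93×10⁻²² mol/L

3.93×10⁻²² M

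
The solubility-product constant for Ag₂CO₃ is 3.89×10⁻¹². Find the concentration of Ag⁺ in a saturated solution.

Ag₂CO₃(s) ⇌ 2 Ag⁺(aq) + CO₃²⁻(aq)
Let s be the molar solubility. Then [Ag⁺] = 2s and [CO₃²⁻] = s.
Ksp = [Ag⁺]^2[CO₃²⁻] = (2s)^2 · s = 4s^3 = 3.89×10⁻¹²
s = 9.91×10⁻⁵ M
[Ag⁺] = 2s = 1.98×10⁻⁴ M

1.98×10⁻⁴ M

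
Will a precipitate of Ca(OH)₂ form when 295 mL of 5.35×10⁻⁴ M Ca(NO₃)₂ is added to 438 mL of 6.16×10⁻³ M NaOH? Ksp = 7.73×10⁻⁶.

Total volume after mixing = 295 + 438 = 733 mL.
[Ca²⁺] = (5.35×10⁻⁴)(295)/733 = 2.15×10⁻⁴ M
[OH⁻] = (6.16×10⁻³)(438)/733 = 3.68×10⁻³ M
Q = [Ca²⁺][OH⁻]^2 = 2.92×10⁻⁹
Q = 2.92×10⁻⁹ < Ksp = 7.73×10⁻⁶, so the solution is unsaturated and no precipitate forms.

No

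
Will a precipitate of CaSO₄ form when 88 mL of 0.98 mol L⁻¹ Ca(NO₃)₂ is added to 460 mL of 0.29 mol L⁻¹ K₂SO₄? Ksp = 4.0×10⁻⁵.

Yes

After mixing, V = 88 mL + 460 mL = 548 mL.
[Ca²⁺] = (0.98)(88)/548 = 0.16 mol L⁻¹
[SO₄²⁻] = (0.29)(460)/548 = 0.24 mol L⁻¹
Q = [Ca²⁺][SO₄²⁻] = 3.8×10⁻²
Because Q > Ksp (3.8×10⁻² vs 4.0×10⁻⁵), a precipitate of CaSO₄ forms.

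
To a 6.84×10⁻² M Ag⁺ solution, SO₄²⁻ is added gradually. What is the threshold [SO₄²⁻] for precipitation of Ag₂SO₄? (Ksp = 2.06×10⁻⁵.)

Precipitation of each salt begins when its ion product equals Ksp.
Ag₂SO₄(s) ⇌ 2 Ag⁺(aq) + SO₄²⁻(aq)
Ksp = [Ag⁺]^2[SO₄²⁻] = [SO₄²⁻](6.84×10⁻²)^2
[SO₄²⁻] = 2.06×10⁻⁵ / (6.84×10⁻²)^2 = 4.40×10⁻³
[SO₄²⁻] = 4.40×10⁻³ M

4.40×10⁻³ M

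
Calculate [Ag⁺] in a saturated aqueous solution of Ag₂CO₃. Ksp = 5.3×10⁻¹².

2.2×10⁻⁴ M

Ag₂CO₃(s) ⇌ 2 Ag⁺(aq) + CO₃²⁻(aq)
If s mol/L of Ag₂CO₃ dissolves, [Ag⁺] = 2s and [CO₃²⁻] = s.
Ksp = [Ag⁺]^2[CO₃²⁻] = (2s)^2 · s = 4s^3 = 5.3×10⁻¹²
s = 1.1×10⁻⁴ mol/L
[Ag⁺] = 2s = 2.2×10⁻⁴ mol/L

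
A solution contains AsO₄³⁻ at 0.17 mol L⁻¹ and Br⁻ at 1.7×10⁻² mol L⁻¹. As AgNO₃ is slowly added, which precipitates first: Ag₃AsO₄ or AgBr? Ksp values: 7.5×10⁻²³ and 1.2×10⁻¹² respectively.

Precipitation of each salt begins when its ion product equals Ksp.
For Ag₃AsO₄: [Ag⁺] = (Ksp/[AsO₄³⁻])^(1/3) = 7.6×10⁻⁸ mol L⁻¹
For AgBr: [Ag⁺] = (Ksp/[Br⁻]) = 7.1×10⁻¹¹ mol L⁻¹
Since AgBr needs less Ag⁺ to reach saturation, it precipitates first.

AgBr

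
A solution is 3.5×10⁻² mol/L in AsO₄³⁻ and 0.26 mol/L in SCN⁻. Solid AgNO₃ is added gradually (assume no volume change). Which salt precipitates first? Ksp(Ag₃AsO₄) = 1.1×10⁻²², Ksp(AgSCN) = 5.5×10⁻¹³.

AgSCN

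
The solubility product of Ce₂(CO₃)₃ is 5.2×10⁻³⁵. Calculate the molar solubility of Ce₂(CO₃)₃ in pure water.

Ce₂(CO₃)₃(s) ⇌ 2 Ce³⁺(aq) + 3 CO₃²⁻(aq)
For each mole of Ce₂(CO₃)₃ that dissolves per liter, [Ce³⁺] = 2s and [CO₃²⁻] = 3s; let s denote this solubility.
Ksp = [Ce³⁺]^2[CO₃²⁻]^3 = (2s)^2 · (3s)^3 = 108s^5
108s^5 = 5.2×10⁻³⁵  ⇒  s^5 = 4.8×10⁻³⁷
Taking the 5th root, s = 5.5×10⁻⁸ mol/L.

5.5×10⁻⁸ M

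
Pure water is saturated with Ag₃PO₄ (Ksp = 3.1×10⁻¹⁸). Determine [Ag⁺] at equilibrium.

5.5×10⁻⁵ M

Ag₃PO₄(s) ⇌ 3 Ag⁺(aq) + PO₄³⁻(aq)
Let s be the molar solubility. Then [Ag⁺] = 3s and [PO₄³⁻] = s.
Ksp = [Ag⁺]^3[PO₄³⁻] = (3s)^3 · s = 27s^4 = 3.1×10⁻¹⁸
s = 1.8×10⁻⁵ mol L⁻¹
[Ag⁺] = 3s = 5.5×10⁻⁵ mol L⁻¹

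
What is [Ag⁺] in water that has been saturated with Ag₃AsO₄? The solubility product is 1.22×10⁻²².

4.37×10⁻⁶ M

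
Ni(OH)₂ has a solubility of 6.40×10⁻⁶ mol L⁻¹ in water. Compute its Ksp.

Ni(OH)₂(s) ⇌ Ni²⁺(aq) + 2 OH⁻(aq)
If s mol/L of Ni(OH)₂ dissolves, [Ni²⁺] = s and [OH⁻] = 2s.
Ksp = [Ni²⁺][OH⁻]^2 = s · (2s)^2 = 4s^3
Ksp = 4 × (6.40×10⁻⁶)^3 = 1.05×10⁻¹⁵

Ksp = 1.05×10⁻¹⁵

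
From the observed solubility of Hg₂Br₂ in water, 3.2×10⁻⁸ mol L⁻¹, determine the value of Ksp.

Ksp = 1.3×10⁻²²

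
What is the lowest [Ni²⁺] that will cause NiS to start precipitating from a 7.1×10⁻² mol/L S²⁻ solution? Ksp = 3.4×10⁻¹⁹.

Precipitation of each salt begins when its ion product equals Ksp.
NiS(s) ⇌ Ni²⁺(aq) + S²⁻(aq)
Ksp = [Ni²⁺][S²⁻] = [Ni²⁺](7.1×10⁻²)
[Ni²⁺] = 3.4×10⁻¹⁹ / (7.1×10⁻²) = 4.8×10⁻¹⁸
[Ni²⁺] = 4.8×10⁻¹⁸ mol/L

4.8×10⁻¹⁸ M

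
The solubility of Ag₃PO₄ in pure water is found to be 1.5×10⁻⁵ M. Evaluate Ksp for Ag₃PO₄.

Ag₃PO₄(s) ⇌ 3 Ag⁺(aq) + PO₄³⁻(aq)
Let s be the molar solubility. Then [Ag⁺] = 3s and [PO₄³⁻] = s.
Ksp = [Ag⁺]^3[PO₄³⁻] = (3s)^3 · s = 27s^4
Ksp = 27 × (1.5×10⁻⁵)^4 = 1.4×10⁻¹⁸

Ksp = 1.4×10⁻¹⁸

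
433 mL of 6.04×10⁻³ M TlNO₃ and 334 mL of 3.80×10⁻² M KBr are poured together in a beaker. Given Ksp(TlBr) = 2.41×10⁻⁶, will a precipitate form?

The combined volume is 767 mL.
[Tl⁺] = (6.04×10⁻³)(433)/767 = 3.41×10⁻³ M
[Br⁻] = (3.80×10⁻²)(334)/767 = 1.65×10⁻² M
Q = [Tl⁺][Br⁻] = 5.64×10⁻⁵
Because Q > Ksp (5.64×10⁻⁵ vs 2.41×10⁻⁶), a precipitate of TlBr forms.

Yes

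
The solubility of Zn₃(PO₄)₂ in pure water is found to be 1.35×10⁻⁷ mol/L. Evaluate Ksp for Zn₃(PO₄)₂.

Zn₃(PO₄)₂(s) ⇌ 3 Zn²⁺(aq) + 2 PO₄³⁻(aq)
Call the molar solubility s, so that [Zn²⁺] = 3s and [PO₄³⁻] = 2s.
Ksp = [Zn²⁺]^3[PO₄³⁻]^2 = (3s)^3 · (2s)^2 = 108s^5
Ksp = 108 × (1.35×10⁻⁷)^5 = 4.84×10⁻³³

Ksp = 4.84×10⁻³³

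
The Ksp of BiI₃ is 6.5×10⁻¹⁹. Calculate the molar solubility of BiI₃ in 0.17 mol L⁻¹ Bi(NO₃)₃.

5.2×10⁻⁷ M

BiI₃(s) ⇌ Bi³⁺(aq) + 3 I⁻(aq)
The solution already contains Bi³⁺ at 0.17 mol L⁻¹. Let s be the molar solubility of BiI₃.
[Bi³⁺] ≈ 0.17 mol L⁻¹ (common ion dominates); [I⁻] = 3s.
Ksp = [Bi³⁺][I⁻]^3 = (0.17)(3s)^3
(3s)^3 = 6.5×10⁻¹⁹ / (0.17) = 3.8×10⁻¹⁸
s = 5.2×10⁻⁷ mol L⁻¹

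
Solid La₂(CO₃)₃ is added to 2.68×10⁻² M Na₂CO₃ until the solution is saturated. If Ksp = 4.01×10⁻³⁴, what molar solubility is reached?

2.28×10⁻¹⁵ M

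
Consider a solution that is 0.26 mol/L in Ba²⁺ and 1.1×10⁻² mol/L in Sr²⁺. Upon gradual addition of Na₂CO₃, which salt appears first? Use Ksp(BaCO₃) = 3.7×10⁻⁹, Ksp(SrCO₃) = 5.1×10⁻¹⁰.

BaCO₃

A salt starts to precipitate once the ion product Q reaches its Ksp.
For BaCO₃: [CO₃²⁻] = (Ksp/[Ba²⁺]) = 1.4×10⁻⁸ mol/L
For SrCO₃: [CO₃²⁻] = (Ksp/[Sr²⁺]) = 4.6×10⁻⁸ mol/L
The smaller threshold [CO₃²⁻] is reached first, so BaCO₃ precipitates first.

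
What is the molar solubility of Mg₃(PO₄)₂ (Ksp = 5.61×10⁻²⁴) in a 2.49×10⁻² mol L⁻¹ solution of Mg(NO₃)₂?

3.01×10⁻¹⁰ M

Mg₃(PO₄)₂(s) ⇌ 3 Mg²⁺(aq) + 2 PO₄³⁻(aq)
Mg²⁺ is already present at 2.49×10⁻² mol L⁻¹. If s mol/L of Mg₃(PO₄)₂ dissolves, [PO₄³⁻] = 2s while [Mg²⁺] ≈ 2.49×10⁻² mol L⁻¹.
Ksp = [Mg²⁺]^3[PO₄³⁻]^2 = (2.49×10⁻²)^3(2s)^2
(2s)^2 = 5.61×10⁻²⁴ / (2.49×10⁻²)^3 = 3.63×10⁻¹⁹
s = 3.01×10⁻¹⁰ mol L⁻¹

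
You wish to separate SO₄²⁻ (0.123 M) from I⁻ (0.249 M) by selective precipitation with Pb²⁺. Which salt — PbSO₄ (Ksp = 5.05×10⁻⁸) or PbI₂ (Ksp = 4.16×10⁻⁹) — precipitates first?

PbI₂

Each salt precipitates once Q = Ksp for that salt.
For PbSO₄: [Pb²⁺] = (Ksp/[SO₄²⁻]) = 4.11×10⁻⁷ M
For PbI₂: [Pb²⁺] = (Ksp/[I⁻]^2) = 6.71×10⁻⁸ M
Since PbI₂ needs less Pb²⁺ to reach saturation, it precipitates first.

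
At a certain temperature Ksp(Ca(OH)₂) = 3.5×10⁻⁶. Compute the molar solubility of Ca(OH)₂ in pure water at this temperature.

Ca(OH)₂(s) ⇌ Ca²⁺(aq) + 2 OH⁻(aq)
For each mole of Ca(OH)₂ that dissolves per liter, [Ca²⁺] = s and [OH⁻] = 2s; let s denote this solubility.
Ksp = [Ca²⁺][OH⁻]^2 = s · (2s)^2 = 4s^3
4s^3 = 3.5×10⁻⁶  ⇒  s^3 = 8.8×10⁻⁷
s = (8.8×10⁻⁷)^(1/3) = 9.6×10⁻³ M

9.6×10⁻³ M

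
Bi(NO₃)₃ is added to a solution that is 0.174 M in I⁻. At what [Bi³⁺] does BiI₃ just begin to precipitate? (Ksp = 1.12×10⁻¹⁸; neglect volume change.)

2.13×10⁻¹⁶ M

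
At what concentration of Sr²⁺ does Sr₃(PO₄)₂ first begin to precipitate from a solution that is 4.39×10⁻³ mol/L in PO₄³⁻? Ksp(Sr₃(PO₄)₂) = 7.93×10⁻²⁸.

Precipitation of each salt begins when its ion product equals Ksp.
Sr₃(PO₄)₂(s) ⇌ 3 Sr²⁺(aq) + 2 PO₄³⁻(aq)
Ksp = [Sr²⁺]^3[PO₄³⁻]^2 = [Sr²⁺]^3(4.39×10⁻³)^2
[Sr²⁺]^3 = 7.93×10⁻²⁸ / (4.39×10⁻³)^2 = 4.11×10⁻²³
[Sr²⁺] = 3.45×10⁻⁸ mol/L

3.45×10⁻⁸ M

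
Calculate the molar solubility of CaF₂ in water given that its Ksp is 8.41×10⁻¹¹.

2.76×10⁻⁴ M

CaF₂(s) ⇌ Ca²⁺(aq) + 2 F⁻(aq)
If s mol/L of CaF₂ dissolves, [Ca²⁺] = s and [F⁻] = 2s.
Ksp = [Ca²⁺][F⁻]^2 = s · (2s)^2 = 4s^3
4s^3 = 8.41×10⁻¹¹  ⇒  s^3 = 2.10×10⁻¹¹
s = (2.10×10⁻¹¹)^(1/3) = 2.76×10⁻⁴ mol L⁻¹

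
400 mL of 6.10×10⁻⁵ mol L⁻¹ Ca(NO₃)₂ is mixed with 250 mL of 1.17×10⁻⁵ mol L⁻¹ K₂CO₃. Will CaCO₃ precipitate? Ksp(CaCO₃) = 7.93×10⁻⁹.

No

Total volume after mixing = 400 + 250 = 650 mL.
[Ca²⁺] = (6.10×10⁻⁵)(400)/650 = 3.75×10⁻⁵ mol L⁻¹
[CO₃²⁻] = (1.17×10⁻⁵)(250)/650 = 4.50×10⁻⁶ mol L⁻¹
Q = [Ca²⁺][CO₃²⁻] = 1.69×10⁻¹⁰
Q < Ksp (1.69×10⁻¹⁰ vs 7.93×10⁻⁹); the solution remains unsaturated and no precipitate forms.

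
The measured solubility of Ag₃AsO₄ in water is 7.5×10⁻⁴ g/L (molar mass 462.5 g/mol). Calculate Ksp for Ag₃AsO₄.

Molar solubility s = (7.5×10⁻⁴ g/L) / (462.5 g/mol) = 1.622×10⁻⁶ mol/L
Ag₃AsO₄(s) ⇌ 3 Ag⁺(aq) + AsO₄³⁻(aq)
If s mol/L of Ag₃AsO₄ dissolves, [Ag⁺] = 3s and [AsO₄³⁻] = s.
Ksp = [Ag⁺]^3[AsO₄³⁻] = (3s)^3 · s = 27s^4
Ksp = 27 × (1.622×10⁻⁶)^4 = 1.9×10⁻²²

Ksp = 1.9×10⁻²²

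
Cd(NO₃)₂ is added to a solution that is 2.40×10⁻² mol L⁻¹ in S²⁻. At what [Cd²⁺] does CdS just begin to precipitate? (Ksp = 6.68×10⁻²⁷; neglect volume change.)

2.78×10⁻²⁵ M

Each salt precipitates once Q = Ksp for that salt.
CdS(s) ⇌ Cd²⁺(aq) + S²⁻(aq)
Ksp = [Cd²⁺][S²⁻] = [Cd²⁺](2.40×10⁻²)
[Cd²⁺] = 6.68×10⁻²⁷ / (2.40×10⁻²) = 2.78×10⁻²⁵
[Cd²⁺] = 2.78×10⁻²⁵ mol L⁻¹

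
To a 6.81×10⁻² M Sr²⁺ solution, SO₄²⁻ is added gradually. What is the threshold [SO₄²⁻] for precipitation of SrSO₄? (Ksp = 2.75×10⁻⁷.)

4.04×10⁻⁶ M

A salt starts to precipitate once the ion product Q reaches its Ksp.
SrSO₄(s) ⇌ Sr²⁺(aq) + SO₄²⁻(aq)
Ksp = [Sr²⁺][SO₄²⁻] = [SO₄²⁻](6.81×10⁻²)
[SO₄²⁻] = 2.75×10⁻⁷ / (6.81×10⁻²) = 4.04×10⁻⁶
[SO₄²⁻] = 4.04×10⁻⁶ M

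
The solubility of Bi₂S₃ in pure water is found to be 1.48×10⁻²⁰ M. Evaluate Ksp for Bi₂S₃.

Bi₂S₃(s) ⇌ 2 Bi³⁺(aq) + 3 S²⁻(aq)
With molar solubility s: [Bi³⁺] = 2s, [S²⁻] = 3s.
Ksp = [Bi³⁺]^2[S²⁻]^3 = (2s)^2 · (3s)^3 = 108s^5
Ksp = 108 × (1.48×10⁻²⁰)^5 = 7.67×10⁻⁹⁸

Ksp = 7.67×10⁻⁹⁸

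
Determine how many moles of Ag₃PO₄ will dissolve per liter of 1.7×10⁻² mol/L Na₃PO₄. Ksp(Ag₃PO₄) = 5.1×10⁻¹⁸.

2.2×10⁻⁶ M

Ag₃PO₄(s) ⇌ 3 Ag⁺(aq) + PO₄³⁻(aq)
With PO₄³⁻ already at 1.7×10⁻² mol/L and s small, take [PO₄³⁻] ≈ 1.7×10⁻² mol/L and [Ag⁺] = 3s.
Ksp = [Ag⁺]^3[PO₄³⁻] = (3s)^3(1.7×10⁻²)
(3s)^3 = 5.1×10⁻¹⁸ / (1.7×10⁻²) = 3.0×10⁻¹⁶
s = 2.2×10⁻⁶ mol/L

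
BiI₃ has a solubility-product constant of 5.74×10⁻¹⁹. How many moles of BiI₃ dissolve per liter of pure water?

BiI₃(s) ⇌ Bi³⁺(aq) + 3 I⁻(aq)
With molar solubility s: [Bi³⁺] = s, [I⁻] = 3s.
Ksp = [Bi³⁺][I⁻]^3 = s · (3s)^3 = 27s^4
27s^4 = 5.74×10⁻¹⁹  ⇒  s^4 = 2.13×10⁻²⁰
s = 1.21×10⁻⁵ mol/L

1.21×10⁻⁵ M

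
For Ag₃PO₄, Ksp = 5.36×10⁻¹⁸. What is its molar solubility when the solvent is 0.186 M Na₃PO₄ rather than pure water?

Ag₃PO₄(s) ⇌ 3 Ag⁺(aq) + PO₄³⁻(aq)
PO₄³⁻ is already present at 0.186 M. If s mol/L of Ag₃PO₄ dissolves, [Ag⁺] = 3s while [PO₄³⁻] ≈ 0.186 M.
Ksp = [Ag⁺]^3[PO₄³⁻] = (3s)^3(0.186)
(3s)^3 = 5.36×10⁻¹⁸ / (0.186) = 2.88×10⁻¹⁷
s = 1.02×10⁻⁶ M

1.02×10⁻⁶ M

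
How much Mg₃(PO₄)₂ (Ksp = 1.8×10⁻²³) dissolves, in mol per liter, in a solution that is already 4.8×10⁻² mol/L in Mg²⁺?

2.0×10⁻¹⁰ M

Mg₃(PO₄)₂(s) ⇌ 3 Mg²⁺(aq) + 2 PO₄³⁻(aq)
Mg²⁺ is already present at 4.8×10⁻² mol/L. If s mol/L of Mg₃(PO₄)₂ dissolves, [PO₄³⁻] = 2s while [Mg²⁺] ≈ 4.8×10⁻² mol/L.
Ksp = [Mg²⁺]^3[PO₄³⁻]^2 = (4.8×10⁻²)^3(2s)^2
(2s)^2 = 1.8×10⁻²³ / (4.8×10⁻²)^3 = 1.6×10⁻¹⁹
s = 2.0×10⁻¹⁰ mol/L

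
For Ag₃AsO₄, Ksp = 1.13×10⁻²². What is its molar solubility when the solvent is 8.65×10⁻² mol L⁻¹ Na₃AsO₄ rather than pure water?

Ag₃AsO₄(s) ⇌ 3 Ag⁺(aq) + AsO₄³⁻(aq)
Let s be the solubility of Ag₃AsO₄ here. The common ion gives [AsO₄³⁻] ≈ 8.65×10⁻² mol L⁻¹, and [Ag⁺] = 3s.
Ksp = [Ag⁺]^3[AsO₄³⁻] = (3s)^3(8.65×10⁻²)
(3s)^3 = 1.13×10⁻²² / (8.65×10⁻²) = 1.31×10⁻²¹
s = 3.64×10⁻⁸ mol L⁻¹

3.64×10⁻⁸ M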